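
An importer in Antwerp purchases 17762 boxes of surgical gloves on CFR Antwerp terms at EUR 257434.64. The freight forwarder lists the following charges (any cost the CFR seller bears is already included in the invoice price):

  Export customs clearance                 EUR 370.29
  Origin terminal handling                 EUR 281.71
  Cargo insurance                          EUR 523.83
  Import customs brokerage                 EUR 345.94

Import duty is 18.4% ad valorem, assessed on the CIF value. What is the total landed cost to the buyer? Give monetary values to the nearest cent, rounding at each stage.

Total landed cost: EUR 305768.77

CFR: the seller pays costs through ocean freight to the destination port, but not insurance.
Already in the invoice (seller's account under CFR): export clearance, origin terminal — exclude.
CIF value = CFR price + insurance = 257434.64 + 523.83 = 257958.47
Import duty = 257958.47 × 18.4% = 47464.36
Buyer bears: insurance 523.83 + brokerage 345.94 + duty 47464.36 = 48334.13
Landed cost = invoice 257434.64 + 48334.13 = 305768.77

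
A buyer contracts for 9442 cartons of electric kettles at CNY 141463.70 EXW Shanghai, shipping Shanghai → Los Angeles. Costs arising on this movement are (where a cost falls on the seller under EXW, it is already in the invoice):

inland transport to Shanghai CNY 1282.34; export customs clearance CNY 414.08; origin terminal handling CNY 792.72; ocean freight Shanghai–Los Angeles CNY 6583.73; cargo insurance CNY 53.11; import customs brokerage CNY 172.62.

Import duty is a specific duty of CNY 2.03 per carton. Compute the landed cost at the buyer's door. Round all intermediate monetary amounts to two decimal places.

EXW: the seller makes goods available at their premises; the buyer bears all onward costs.
CIF value = EXW price + inland to port + export clearance + origin terminal + freight + insurance = 141463.70 + 1282.34 + 414.08 + 792.72 + 6583.73 + 53.11 = 150589.68
Import duty = 9442 × 2.03 = 19167.26
Buyer bears: inland to port 1282.34 + export clearance 414.08 + origin terminal 792.72 + freight 6583.73 + insurance 53.11 + brokerage 172.62 + duty 19167.26 = 28465.86
Landed cost = invoice 141463.70 + 28465.86 = 169929.56

Total landed cost: CNY 169929.56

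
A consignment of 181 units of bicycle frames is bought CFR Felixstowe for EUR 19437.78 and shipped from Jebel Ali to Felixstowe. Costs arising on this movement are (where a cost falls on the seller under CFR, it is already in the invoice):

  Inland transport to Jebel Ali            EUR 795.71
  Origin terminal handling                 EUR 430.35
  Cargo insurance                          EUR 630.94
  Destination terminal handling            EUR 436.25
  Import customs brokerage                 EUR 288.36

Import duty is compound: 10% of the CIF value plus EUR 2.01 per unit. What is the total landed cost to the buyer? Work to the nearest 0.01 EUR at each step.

CFR: the seller pays costs through ocean freight to the destination port, but not insurance.
Already in the invoice (seller's account under CFR): inland to port, origin terminal — exclude.
CIF value = CFR price + insurance = 19437.78 + 630.94 = 20068.72
Ad valorem component: 20068.72 × 10% = 2006.87
Specific component: 181 × 2.01 = 363.81
Import duty = 2006.87 + 363.81 = 2370.68
Buyer bears: insurance 630.94 + destination terminal 436.25 + brokerage 288.36 + duty 2370.68 = 3726.23
Landed cost = invoice 19437.78 + 3726.23 = 23164.01

Total landed cost: EUR 23164.01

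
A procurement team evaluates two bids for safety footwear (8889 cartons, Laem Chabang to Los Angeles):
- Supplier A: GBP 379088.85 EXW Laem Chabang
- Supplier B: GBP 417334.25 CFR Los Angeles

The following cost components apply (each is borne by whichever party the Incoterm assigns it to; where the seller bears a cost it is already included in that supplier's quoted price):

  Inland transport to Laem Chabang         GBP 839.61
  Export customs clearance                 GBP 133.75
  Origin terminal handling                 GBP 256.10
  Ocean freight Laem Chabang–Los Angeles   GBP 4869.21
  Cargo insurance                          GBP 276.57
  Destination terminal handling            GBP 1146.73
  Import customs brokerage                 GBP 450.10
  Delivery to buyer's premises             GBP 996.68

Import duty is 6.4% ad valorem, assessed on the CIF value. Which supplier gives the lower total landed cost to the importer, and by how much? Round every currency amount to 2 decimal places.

Supplier A (EXW):
CIF value = EXW price + inland to port + export clearance + origin terminal + freight + insurance = 379088.85 + 839.61 + 133.75 + 256.10 + 4869.21 + 276.57 = 385464.09
Import duty = 385464.09 × 6.4% = 24669.70
Buyer bears (A): 839.61 + 133.75 + 256.10 + 4869.21 + 276.57 + 1146.73 + 450.10 + 996.68 = 8968.75
Landed cost (A) = invoice 379088.85 + 8968.75 + duty 24669.70 = 412727.30
Supplier B (CFR):
CIF value = CFR price + insurance = 417334.25 + 276.57 = 417610.82
Import duty = 417610.82 × 6.4% = 26727.09
Buyer bears (B): 276.57 + 1146.73 + 450.10 + 996.68 = 2870.08
Landed cost (B) = invoice 417334.25 + 2870.08 + duty 26727.09 = 446931.42
Difference = |412727.30 − 446931.42| = 34204.12

Supplier A is cheaper by GBP 34204.12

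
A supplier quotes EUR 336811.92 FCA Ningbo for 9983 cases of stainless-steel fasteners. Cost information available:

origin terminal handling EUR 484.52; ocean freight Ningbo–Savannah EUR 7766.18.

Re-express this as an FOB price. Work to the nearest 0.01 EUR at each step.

Not relevant to the conversion: freight — on the buyer under both terms; not part of either seller's price.
From FCA to FOB, the seller additionally bears: origin terminal.
FOB price = 336811.92 + 484.52 = 337296.44

FOB price: EUR 337296.44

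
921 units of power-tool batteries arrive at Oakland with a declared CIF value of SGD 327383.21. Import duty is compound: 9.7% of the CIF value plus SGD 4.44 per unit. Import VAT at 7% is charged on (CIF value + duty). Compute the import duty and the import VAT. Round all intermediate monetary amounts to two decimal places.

Import duty: SGD 35845.41; import VAT: SGD 25426.00

Ad valorem component: 327383.21 × 9.7% = 31756.17
Specific component: 921 × 4.44 = 4089.24
Import duty = 31756.17 + 4089.24 = 35845.41
VAT base = CIF + duty = 327383.21 + 35845.41 = 363228.62
Import VAT = 363228.62 × 7% = 25426.00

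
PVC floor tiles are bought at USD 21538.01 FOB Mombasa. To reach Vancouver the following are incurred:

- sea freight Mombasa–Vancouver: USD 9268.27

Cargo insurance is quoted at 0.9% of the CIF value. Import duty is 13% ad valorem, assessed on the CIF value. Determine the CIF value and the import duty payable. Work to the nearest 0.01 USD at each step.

CIF value: USD 31086.05; import duty: USD 4041.19

Let C be the CIF value. C = FOB price + freight + 0.9% × C
C − 0.9% × C = 21538.01 + 9268.27
0.991 × C = 30806.28
C = 30806.28 / 0.991 = 31086.05
Insurance premium = 0.9% × 31086.05 = 279.77
Import duty = 31086.05 × 13% = 4041.19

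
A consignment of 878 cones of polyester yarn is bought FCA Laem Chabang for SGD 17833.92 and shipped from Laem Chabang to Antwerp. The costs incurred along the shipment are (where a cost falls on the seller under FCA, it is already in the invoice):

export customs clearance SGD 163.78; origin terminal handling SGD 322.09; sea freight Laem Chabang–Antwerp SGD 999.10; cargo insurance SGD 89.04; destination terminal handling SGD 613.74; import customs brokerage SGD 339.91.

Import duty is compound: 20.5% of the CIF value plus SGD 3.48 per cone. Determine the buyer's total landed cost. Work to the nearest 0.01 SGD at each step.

FCA: the seller delivers export-cleared goods to the carrier; the buyer bears costs from that point.
Already in the invoice (seller's account under FCA): export clearance — exclude.
CIF value = FCA price + origin terminal + freight + insurance = 17833.92 + 322.09 + 999.10 + 89.04 = 19244.15
Ad valorem component: 19244.15 × 20.5% = 3945.05
Specific component: 878 × 3.48 = 3055.44
Import duty = 3945.05 + 3055.44 = 7000.49
Buyer bears: origin terminal 322.09 + freight 999.10 + insurance 89.04 + destination terminal 613.74 + brokerage 339.91 + duty 7000.49 = 9364.37
Landed cost = invoice 17833.92 + 9364.37 = 27198.29

Total landed cost: SGD 27198.29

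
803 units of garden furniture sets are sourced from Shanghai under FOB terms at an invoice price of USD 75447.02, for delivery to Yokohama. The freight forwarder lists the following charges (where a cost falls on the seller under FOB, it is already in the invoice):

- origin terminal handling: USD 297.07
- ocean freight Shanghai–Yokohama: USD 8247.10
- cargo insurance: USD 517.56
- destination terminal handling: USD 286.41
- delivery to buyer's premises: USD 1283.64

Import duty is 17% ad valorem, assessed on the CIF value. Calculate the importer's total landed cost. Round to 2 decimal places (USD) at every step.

FOB: the seller bears costs until goods are on board at the origin port; the buyer bears freight, insurance and all costs thereafter.
Already in the invoice (seller's account under FOB): origin terminal — exclude.
CIF value = FOB price + freight + insurance = 75447.02 + 8247.10 + 517.56 = 84211.68
Import duty = 84211.68 × 17% = 14315.99
Buyer bears: freight 8247.10 + insurance 517.56 + destination terminal 286.41 + delivery 1283.64 + duty 14315.99 = 24650.70
Landed cost = invoice 75447.02 + 24650.70 = 100097.72

Total landed cost: USD 100097.72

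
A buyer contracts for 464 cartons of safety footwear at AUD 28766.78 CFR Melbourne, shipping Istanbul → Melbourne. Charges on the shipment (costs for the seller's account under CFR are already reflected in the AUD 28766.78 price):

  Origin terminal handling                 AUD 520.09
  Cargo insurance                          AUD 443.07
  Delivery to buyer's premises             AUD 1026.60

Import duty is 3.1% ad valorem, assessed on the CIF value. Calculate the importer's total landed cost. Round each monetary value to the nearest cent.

CFR: the seller pays costs through ocean freight to the destination port, but not insurance.
Already in the invoice (seller's account under CFR): origin terminal — exclude.
CIF value = CFR price + insurance = 28766.78 + 443.07 = 29209.85
Import duty = 29209.85 × 3.1% = 905.51
Buyer bears: insurance 443.07 + delivery 1026.60 + duty 905.51 = 2375.18
Landed cost = invoice 28766.78 + 2375.18 = 31141.96

Total landed cost: AUD 31141.96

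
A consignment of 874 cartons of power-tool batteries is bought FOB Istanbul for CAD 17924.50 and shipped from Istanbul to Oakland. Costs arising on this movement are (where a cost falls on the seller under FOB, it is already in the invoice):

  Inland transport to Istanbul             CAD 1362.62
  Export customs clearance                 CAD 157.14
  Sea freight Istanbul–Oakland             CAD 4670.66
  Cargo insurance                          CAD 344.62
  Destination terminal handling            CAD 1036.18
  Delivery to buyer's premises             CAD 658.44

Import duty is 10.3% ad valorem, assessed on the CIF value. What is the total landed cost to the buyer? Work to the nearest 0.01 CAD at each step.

FOB: the seller bears costs until goods are on board at the origin port; the buyer bears freight, insurance and all costs thereafter.
Already in the invoice (seller's account under FOB): inland to port, export clearance — exclude.
CIF value = FOB price + freight + insurance = 17924.50 + 4670.66 + 344.62 = 22939.78
Import duty = 22939.78 × 10.3% = 2362.80
Buyer bears: freight 4670.66 + insurance 344.62 + destination terminal 1036.18 + delivery 658.44 + duty 2362.80 = 9072.70
Landed cost = invoice 17924.50 + 9072.70 = 26997.20

Total landed cost: CAD 26997.20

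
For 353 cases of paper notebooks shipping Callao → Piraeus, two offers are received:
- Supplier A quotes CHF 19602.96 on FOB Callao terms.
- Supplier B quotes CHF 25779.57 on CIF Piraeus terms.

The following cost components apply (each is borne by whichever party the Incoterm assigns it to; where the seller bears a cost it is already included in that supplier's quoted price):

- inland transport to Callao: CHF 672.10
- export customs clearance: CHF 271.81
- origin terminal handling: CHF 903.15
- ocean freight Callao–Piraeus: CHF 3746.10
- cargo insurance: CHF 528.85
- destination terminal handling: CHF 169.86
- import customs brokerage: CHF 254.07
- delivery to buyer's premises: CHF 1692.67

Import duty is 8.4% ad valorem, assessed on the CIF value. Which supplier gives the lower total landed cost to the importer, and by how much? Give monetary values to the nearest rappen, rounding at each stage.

Supplier A is cheaper by CHF 2061.40

Supplier A (FOB):
CIF value = FOB price + freight + insurance = 19602.96 + 3746.10 + 528.85 = 23877.91
Import duty = 23877.91 × 8.4% = 2005.74
Buyer bears (A): 3746.10 + 528.85 + 169.86 + 254.07 + 1692.67 = 6391.55
Landed cost (A) = invoice 19602.96 + 6391.55 + duty 2005.74 = 28000.25
Supplier B (CIF):
The CIF price already equals the CIF value: 25779.57
Import duty = 25779.57 × 8.4% = 2165.48
Buyer bears (B): 169.86 + 254.07 + 1692.67 = 2116.60
Landed cost (B) = invoice 25779.57 + 2116.60 + duty 2165.48 = 30061.65
Difference = |28000.25 − 30061.65| = 2061.40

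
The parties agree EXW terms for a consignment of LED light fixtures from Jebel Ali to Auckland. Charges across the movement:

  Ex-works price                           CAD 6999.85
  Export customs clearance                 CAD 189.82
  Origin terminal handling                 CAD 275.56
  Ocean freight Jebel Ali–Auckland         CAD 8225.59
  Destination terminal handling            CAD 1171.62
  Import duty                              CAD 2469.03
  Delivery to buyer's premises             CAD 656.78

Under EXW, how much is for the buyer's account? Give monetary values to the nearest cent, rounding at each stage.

Buyer's account: CAD 12988.40

EXW: the seller makes goods available at their premises; the buyer bears all onward costs.
Seller's account: goods 6999.85 = 6999.85
Buyer's account: export clearance 189.82 + origin terminal 275.56 + freight 8225.59 + destination terminal 1171.62 + duty 2469.03 + delivery 656.78 = 12988.40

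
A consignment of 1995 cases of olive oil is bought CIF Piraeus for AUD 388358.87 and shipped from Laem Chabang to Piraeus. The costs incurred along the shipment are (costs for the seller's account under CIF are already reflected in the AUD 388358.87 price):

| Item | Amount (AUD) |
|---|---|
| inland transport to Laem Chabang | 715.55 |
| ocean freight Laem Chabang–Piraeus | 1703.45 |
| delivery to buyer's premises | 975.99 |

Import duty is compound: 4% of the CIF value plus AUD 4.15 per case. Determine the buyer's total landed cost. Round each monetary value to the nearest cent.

Total landed cost: AUD 413148.46

CIF: the seller pays costs through ocean freight and marine insurance to the destination port.
Already in the invoice (seller's account under CIF): inland to port, freight — exclude.
The CIF price already equals the CIF value: 388358.87
Ad valorem component: 388358.87 × 4% = 15534.35
Specific component: 1995 × 4.15 = 8279.25
Import duty = 15534.35 + 8279.25 = 23813.60
Buyer bears: delivery 975.99 + duty 23813.60 = 24789.59
Landed cost = invoice 388358.87 + 24789.59 = 413148.46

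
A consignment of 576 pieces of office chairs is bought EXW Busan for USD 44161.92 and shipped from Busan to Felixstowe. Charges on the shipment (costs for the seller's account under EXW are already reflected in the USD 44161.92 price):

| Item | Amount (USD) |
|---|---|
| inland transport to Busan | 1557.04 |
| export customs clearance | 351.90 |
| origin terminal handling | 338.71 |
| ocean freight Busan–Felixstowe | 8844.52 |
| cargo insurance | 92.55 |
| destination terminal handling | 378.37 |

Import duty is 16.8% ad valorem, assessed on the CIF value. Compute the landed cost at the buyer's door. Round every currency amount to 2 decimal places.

Total landed cost: USD 65023.25

EXW: the seller makes goods available at their premises; the buyer bears all onward costs.
CIF value = EXW price + inland to port + export clearance + origin terminal + freight + insurance = 44161.92 + 1557.04 + 351.90 + 338.71 + 8844.52 + 92.55 = 55346.64
Import duty = 55346.64 × 16.8% = 9298.24
Buyer bears: inland to port 1557.04 + export clearance 351.90 + origin terminal 338.71 + freight 8844.52 + insurance 92.55 + destination terminal 378.37 + duty 9298.24 = 20861.33
Landed cost = invoice 44161.92 + 20861.33 = 65023.25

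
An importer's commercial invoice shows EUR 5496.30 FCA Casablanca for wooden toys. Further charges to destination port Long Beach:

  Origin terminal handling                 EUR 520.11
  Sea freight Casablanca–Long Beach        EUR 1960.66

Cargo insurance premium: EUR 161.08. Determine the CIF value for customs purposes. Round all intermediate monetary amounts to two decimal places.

CIF = FCA price + pre-shipment costs + freight + insurance
CIF = 5496.30 + 520.11 + 1960.66 + 161.08 = 8138.15

CIF value: EUR 8138.15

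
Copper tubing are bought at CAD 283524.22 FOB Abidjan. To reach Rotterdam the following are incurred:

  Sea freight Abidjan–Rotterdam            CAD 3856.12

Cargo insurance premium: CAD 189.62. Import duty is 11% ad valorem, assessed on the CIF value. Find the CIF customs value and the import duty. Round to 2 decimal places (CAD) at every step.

CIF = FOB price + freight + insurance
CIF = 283524.22 + 3856.12 + 189.62 = 287569.96
Import duty = 287569.96 × 11% = 31632.70

CIF value: CAD 287569.96; import duty: CAD 31632.70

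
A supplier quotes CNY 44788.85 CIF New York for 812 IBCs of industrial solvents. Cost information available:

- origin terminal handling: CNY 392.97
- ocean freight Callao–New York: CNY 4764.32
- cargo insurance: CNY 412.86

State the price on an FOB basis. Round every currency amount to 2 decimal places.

FOB price: CNY 39611.67

Not relevant to the conversion: origin terminal — on the seller under both CIF and FOB; already in the CIF price and stays in the FOB price.
From CIF to FOB, the seller no longer bears: freight, insurance.
FOB price = 44788.85 − 4764.32 − 412.86 = 39611.67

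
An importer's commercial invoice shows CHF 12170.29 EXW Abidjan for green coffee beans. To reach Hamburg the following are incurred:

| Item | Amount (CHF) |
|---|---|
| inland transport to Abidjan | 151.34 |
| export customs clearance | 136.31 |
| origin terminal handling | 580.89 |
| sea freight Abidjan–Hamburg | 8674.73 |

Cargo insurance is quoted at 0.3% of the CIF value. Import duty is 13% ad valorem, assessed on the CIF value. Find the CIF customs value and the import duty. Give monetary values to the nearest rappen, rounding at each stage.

Let C be the CIF value. C = EXW price + pre-shipment costs + freight + 0.3% × C
C − 0.3% × C = 12170.29 + 151.34 + 136.31 + 580.89 + 8674.73
0.997 × C = 21713.56
C = 21713.56 / 0.997 = 21778.90
Insurance premium = 0.3% × 21778.90 = 65.34
Import duty = 21778.90 × 13% = 2831.26

CIF value: CHF 21778.90; import duty: CHF 2831.26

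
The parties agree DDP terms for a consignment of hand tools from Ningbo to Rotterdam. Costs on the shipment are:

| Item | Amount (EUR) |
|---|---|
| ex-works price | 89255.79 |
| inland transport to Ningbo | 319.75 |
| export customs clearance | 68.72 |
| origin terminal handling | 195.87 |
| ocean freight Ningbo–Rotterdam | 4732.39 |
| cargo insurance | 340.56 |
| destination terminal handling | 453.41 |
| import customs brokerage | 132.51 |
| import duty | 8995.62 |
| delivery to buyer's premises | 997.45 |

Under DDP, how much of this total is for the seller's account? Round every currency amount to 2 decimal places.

Seller's account: EUR 105492.07

DDP: the seller bears all costs including import duty.
Seller's account: goods 89255.79 + inland to port 319.75 + export clearance 68.72 + origin terminal 195.87 + freight 4732.39 + insurance 340.56 + destination terminal 453.41 + brokerage 132.51 + duty 8995.62 + delivery 997.45 = 105492.07
Buyer's account: 0.00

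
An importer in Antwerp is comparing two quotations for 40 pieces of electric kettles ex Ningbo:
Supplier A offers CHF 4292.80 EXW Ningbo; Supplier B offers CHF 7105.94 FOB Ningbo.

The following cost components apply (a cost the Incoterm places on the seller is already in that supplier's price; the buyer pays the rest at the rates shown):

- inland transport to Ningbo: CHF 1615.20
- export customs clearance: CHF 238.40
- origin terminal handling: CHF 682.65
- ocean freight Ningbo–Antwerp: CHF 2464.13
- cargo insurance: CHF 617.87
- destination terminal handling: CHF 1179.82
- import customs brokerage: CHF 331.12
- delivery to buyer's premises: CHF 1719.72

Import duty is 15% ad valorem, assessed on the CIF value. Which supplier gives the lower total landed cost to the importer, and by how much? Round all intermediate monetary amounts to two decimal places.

Supplier A is cheaper by CHF 318.42

Supplier A (EXW):
CIF value = EXW price + inland to port + export clearance + origin terminal + freight + insurance = 4292.80 + 1615.20 + 238.40 + 682.65 + 2464.13 + 617.87 = 9911.05
Import duty = 9911.05 × 15% = 1486.66
Buyer bears (A): 1615.20 + 238.40 + 682.65 + 2464.13 + 617.87 + 1179.82 + 331.12 + 1719.72 = 8848.91
Landed cost (A) = invoice 4292.80 + 8848.91 + duty 1486.66 = 14628.37
Supplier B (FOB):
CIF value = FOB price + freight + insurance = 7105.94 + 2464.13 + 617.87 = 10187.94
Import duty = 10187.94 × 15% = 1528.19
Buyer bears (B): 2464.13 + 617.87 + 1179.82 + 331.12 + 1719.72 = 6312.66
Landed cost (B) = invoice 7105.94 + 6312.66 + duty 1528.19 = 14946.79
Difference = |14628.37 − 14946.79| = 318.42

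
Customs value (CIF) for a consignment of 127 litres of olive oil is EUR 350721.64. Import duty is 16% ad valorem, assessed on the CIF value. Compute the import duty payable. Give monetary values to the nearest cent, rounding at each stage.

Import duty = 350721.64 × 16% = 56115.46

Import duty: EUR 56115.46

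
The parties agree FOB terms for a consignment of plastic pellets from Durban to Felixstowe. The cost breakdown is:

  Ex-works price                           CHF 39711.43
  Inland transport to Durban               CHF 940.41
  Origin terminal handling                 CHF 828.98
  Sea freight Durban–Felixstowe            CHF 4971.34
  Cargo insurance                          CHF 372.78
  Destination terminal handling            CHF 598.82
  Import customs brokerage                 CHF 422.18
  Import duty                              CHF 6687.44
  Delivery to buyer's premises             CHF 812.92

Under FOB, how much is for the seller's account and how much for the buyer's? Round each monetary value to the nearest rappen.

FOB: the seller bears costs until goods are on board at the origin port; the buyer bears freight, insurance and all costs thereafter.
Seller's account: goods 39711.43 + inland to port 940.41 + origin terminal 828.98 = 41480.82
Buyer's account: freight 4971.34 + insurance 372.78 + destination terminal 598.82 + brokerage 422.18 + duty 6687.44 + delivery 812.92 = 13865.48

Seller: CHF 41480.82; buyer: CHF 13865.48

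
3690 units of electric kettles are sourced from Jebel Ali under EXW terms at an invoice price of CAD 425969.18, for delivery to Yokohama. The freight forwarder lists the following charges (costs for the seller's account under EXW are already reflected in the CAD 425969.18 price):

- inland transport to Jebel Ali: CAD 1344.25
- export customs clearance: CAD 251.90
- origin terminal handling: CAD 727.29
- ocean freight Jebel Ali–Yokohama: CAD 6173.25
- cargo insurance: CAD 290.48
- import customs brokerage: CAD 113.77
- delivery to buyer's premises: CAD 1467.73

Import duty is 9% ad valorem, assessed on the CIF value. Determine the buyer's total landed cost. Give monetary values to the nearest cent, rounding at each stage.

EXW: the seller makes goods available at their premises; the buyer bears all onward costs.
CIF value = EXW price + inland to port + export clearance + origin terminal + freight + insurance = 425969.18 + 1344.25 + 251.90 + 727.29 + 6173.25 + 290.48 = 434756.35
Import duty = 434756.35 × 9% = 39128.07
Buyer bears: inland to port 1344.25 + export clearance 251.90 + origin terminal 727.29 + freight 6173.25 + insurance 290.48 + brokerage 113.77 + delivery 1467.73 + duty 39128.07 = 49496.74
Landed cost = invoice 425969.18 + 49496.74 = 475465.92

Total landed cost: CAD 475465.92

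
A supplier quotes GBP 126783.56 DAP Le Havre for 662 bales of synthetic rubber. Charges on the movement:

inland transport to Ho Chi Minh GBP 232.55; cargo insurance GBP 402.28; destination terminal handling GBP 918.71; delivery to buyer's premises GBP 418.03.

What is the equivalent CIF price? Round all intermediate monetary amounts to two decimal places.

CIF price: GBP 125446.82

Not relevant to the conversion: insurance, inland to port — on the seller under both DAP and CIF; already in the DAP price and stays in the CIF price.
From DAP to CIF, the seller no longer bears: destination terminal, delivery.
CIF price = 126783.56 − 918.71 − 418.03 = 125446.82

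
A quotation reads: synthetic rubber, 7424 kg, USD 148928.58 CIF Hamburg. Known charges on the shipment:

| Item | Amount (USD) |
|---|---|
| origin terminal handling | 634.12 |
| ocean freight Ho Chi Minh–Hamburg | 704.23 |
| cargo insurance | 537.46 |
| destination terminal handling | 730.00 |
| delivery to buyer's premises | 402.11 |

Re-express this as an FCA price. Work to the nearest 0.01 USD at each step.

FCA price: USD 147052.77

Not relevant to the conversion: delivery, destination terminal — on the buyer under both terms; not part of either seller's price.
From CIF to FCA, the seller no longer bears: origin terminal, freight, insurance.
FCA price = 148928.58 − 634.12 − 704.23 − 537.46 = 147052.77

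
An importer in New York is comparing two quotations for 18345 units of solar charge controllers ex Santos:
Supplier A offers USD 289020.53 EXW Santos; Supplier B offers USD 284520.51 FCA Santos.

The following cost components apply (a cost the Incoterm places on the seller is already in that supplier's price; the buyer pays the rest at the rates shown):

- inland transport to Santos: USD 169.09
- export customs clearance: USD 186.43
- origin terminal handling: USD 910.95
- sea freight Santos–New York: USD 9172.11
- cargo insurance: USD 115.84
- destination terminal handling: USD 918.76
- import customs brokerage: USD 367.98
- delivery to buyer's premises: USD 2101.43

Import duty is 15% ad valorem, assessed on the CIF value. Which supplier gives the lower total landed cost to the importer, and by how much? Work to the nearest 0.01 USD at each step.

Supplier A (EXW):
CIF value = EXW price + inland to port + export clearance + origin terminal + freight + insurance = 289020.53 + 169.09 + 186.43 + 910.95 + 9172.11 + 115.84 = 299574.95
Import duty = 299574.95 × 15% = 44936.24
Buyer bears (A): 169.09 + 186.43 + 910.95 + 9172.11 + 115.84 + 918.76 + 367.98 + 2101.43 = 13942.59
Landed cost (A) = invoice 289020.53 + 13942.59 + duty 44936.24 = 347899.36
Supplier B (FCA):
CIF value = FCA price + origin terminal + freight + insurance = 284520.51 + 910.95 + 9172.11 + 115.84 = 294719.41
Import duty = 294719.41 × 15% = 44207.91
Buyer bears (B): 910.95 + 9172.11 + 115.84 + 918.76 + 367.98 + 2101.43 = 13587.07
Landed cost (B) = invoice 284520.51 + 13587.07 + duty 44207.91 = 342315.49
Difference = |347899.36 − 342315.49| = 5583.87

Supplier B is cheaper by USD 5583.87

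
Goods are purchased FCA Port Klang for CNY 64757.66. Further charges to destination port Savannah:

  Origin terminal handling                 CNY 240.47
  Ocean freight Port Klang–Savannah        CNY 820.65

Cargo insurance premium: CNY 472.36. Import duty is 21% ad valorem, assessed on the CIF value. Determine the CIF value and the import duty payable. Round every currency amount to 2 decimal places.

CIF = FCA price + pre-shipment costs + freight + insurance
CIF = 64757.66 + 240.47 + 820.65 + 472.36 = 66291.14
Import duty = 66291.14 × 21% = 13921.14

CIF value: CNY 66291.14; import duty: CNY 13921.14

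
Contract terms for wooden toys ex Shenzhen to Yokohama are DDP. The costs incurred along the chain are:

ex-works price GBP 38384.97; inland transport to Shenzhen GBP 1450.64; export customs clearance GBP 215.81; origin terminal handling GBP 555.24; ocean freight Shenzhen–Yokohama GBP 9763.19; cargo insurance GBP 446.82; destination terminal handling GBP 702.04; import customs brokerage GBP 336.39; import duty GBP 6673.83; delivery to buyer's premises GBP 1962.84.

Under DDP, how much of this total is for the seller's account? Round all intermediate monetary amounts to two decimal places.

DDP: the seller bears all costs including import duty.
Seller's account: goods 38384.97 + inland to port 1450.64 + export clearance 215.81 + origin terminal 555.24 + freight 9763.19 + insurance 446.82 + destination terminal 702.04 + brokerage 336.39 + duty 6673.83 + delivery 1962.84 = 60491.77
Buyer's account: 0.00

Seller's account: GBP 60491.77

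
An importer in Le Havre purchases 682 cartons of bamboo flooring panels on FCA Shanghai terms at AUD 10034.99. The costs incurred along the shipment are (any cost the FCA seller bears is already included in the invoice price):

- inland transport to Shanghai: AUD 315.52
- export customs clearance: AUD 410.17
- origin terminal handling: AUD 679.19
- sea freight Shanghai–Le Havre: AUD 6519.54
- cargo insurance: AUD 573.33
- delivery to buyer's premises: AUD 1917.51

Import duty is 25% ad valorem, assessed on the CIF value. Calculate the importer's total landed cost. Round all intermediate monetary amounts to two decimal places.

FCA: the seller delivers export-cleared goods to the carrier; the buyer bears costs from that point.
Already in the invoice (seller's account under FCA): inland to port, export clearance — exclude.
CIF value = FCA price + origin terminal + freight + insurance = 10034.99 + 679.19 + 6519.54 + 573.33 = 17807.05
Import duty = 17807.05 × 25% = 4451.76
Buyer bears: origin terminal 679.19 + freight 6519.54 + insurance 573.33 + delivery 1917.51 + duty 4451.76 = 14141.33
Landed cost = invoice 10034.99 + 14141.33 = 24176.32

Total landed cost: AUD 24176.32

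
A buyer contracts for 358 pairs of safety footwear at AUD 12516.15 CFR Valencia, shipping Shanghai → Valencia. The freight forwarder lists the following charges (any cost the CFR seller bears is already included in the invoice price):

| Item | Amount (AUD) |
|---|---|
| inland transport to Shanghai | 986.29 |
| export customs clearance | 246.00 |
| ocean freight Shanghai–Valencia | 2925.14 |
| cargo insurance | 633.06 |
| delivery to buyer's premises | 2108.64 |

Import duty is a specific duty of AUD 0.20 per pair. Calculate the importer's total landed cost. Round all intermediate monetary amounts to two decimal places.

Total landed cost: AUD 15329.45

CFR: the seller pays costs through ocean freight to the destination port, but not insurance.
Already in the invoice (seller's account under CFR): inland to port, export clearance, freight — exclude.
CIF value = CFR price + insurance = 12516.15 + 633.06 = 13149.21
Import duty = 358 × 0.20 = 71.60
Buyer bears: insurance 633.06 + delivery 2108.64 + duty 71.60 = 2813.30
Landed cost = invoice 12516.15 + 2813.30 = 15329.45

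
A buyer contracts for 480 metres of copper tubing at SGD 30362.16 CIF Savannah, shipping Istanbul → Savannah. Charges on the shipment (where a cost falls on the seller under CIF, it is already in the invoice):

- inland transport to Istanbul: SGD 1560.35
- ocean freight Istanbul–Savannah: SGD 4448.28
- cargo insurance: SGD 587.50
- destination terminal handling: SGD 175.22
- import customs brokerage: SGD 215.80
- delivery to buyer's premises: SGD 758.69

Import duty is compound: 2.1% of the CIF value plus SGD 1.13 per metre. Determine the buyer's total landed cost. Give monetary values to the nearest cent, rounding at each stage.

Total landed cost: SGD 32691.88

CIF: the seller pays costs through ocean freight and marine insurance to the destination port.
Already in the invoice (seller's account under CIF): inland to port, freight, insurance — exclude.
The CIF price already equals the CIF value: 30362.16
Ad valorem component: 30362.16 × 2.1% = 637.61
Specific component: 480 × 1.13 = 542.40
Import duty = 637.61 + 542.40 = 1180.01
Buyer bears: destination terminal 175.22 + brokerage 215.80 + delivery 758.69 + duty 1180.01 = 2329.72
Landed cost = invoice 30362.16 + 2329.72 = 32691.88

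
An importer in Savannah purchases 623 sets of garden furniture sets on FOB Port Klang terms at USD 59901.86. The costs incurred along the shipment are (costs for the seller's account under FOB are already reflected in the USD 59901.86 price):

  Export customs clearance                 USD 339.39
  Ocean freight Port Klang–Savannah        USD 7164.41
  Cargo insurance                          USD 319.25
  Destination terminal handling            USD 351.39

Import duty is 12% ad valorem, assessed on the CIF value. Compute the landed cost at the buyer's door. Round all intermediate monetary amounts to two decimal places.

FOB: the seller bears costs until goods are on board at the origin port; the buyer bears freight, insurance and all costs thereafter.
Already in the invoice (seller's account under FOB): export clearance — exclude.
CIF value = FOB price + freight + insurance = 59901.86 + 7164.41 + 319.25 = 67385.52
Import duty = 67385.52 × 12% = 8086.26
Buyer bears: freight 7164.41 + insurance 319.25 + destination terminal 351.39 + duty 8086.26 = 15921.31
Landed cost = invoice 59901.86 + 15921.31 = 75823.17

Total landed cost: USD 75823.17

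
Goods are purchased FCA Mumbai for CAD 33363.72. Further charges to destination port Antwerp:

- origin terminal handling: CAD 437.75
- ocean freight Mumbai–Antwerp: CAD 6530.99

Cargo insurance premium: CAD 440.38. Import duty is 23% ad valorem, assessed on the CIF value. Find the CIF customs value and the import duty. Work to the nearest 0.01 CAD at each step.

CIF = FCA price + pre-shipment costs + freight + insurance
CIF = 33363.72 + 437.75 + 6530.99 + 440.38 = 40772.84
Import duty = 40772.84 × 23% = 9377.75

CIF value: CAD 40772.84; import duty: CAD 9377.75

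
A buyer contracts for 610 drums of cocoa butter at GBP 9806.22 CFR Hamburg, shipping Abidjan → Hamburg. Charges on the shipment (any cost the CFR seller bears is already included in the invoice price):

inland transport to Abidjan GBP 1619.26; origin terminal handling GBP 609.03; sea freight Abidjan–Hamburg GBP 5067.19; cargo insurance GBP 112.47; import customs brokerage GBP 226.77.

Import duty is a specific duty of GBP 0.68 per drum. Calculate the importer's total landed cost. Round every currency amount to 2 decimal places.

CFR: the seller pays costs through ocean freight to the destination port, but not insurance.
Already in the invoice (seller's account under CFR): inland to port, origin terminal, freight — exclude.
CIF value = CFR price + insurance = 9806.22 + 112.47 = 9918.69
Import duty = 610 × 0.68 = 414.80
Buyer bears: insurance 112.47 + brokerage 226.77 + duty 414.80 = 754.04
Landed cost = invoice 9806.22 + 754.04 = 10560.26

Total landed cost: GBP 10560.26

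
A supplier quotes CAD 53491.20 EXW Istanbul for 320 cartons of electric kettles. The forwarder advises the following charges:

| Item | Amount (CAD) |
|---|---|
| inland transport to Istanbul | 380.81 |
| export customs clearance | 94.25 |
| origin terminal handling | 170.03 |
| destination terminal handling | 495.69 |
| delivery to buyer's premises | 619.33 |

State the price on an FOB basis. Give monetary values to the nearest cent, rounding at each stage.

FOB price: CAD 54136.29

Not relevant to the conversion: delivery, destination terminal — on the buyer under both terms; not part of either seller's price.
From EXW to FOB, the seller additionally bears: inland to port, export clearance, origin terminal.
FOB price = 53491.20 + 380.81 + 94.25 + 170.03 = 54136.29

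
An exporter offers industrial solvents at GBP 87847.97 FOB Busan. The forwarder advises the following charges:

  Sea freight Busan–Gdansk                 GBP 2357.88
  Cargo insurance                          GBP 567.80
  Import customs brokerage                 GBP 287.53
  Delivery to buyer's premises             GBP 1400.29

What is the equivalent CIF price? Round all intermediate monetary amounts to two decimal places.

CIF price: GBP 90773.65

Not relevant to the conversion: brokerage, delivery — on the buyer under both terms; not part of either seller's price.
From FOB to CIF, the seller additionally bears: freight, insurance.
CIF price = 87847.97 + 2357.88 + 567.80 = 90773.65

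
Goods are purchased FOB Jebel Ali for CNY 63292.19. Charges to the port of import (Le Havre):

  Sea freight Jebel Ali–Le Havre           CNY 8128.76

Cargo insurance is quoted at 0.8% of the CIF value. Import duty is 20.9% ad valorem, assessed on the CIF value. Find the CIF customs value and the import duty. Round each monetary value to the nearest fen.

Let C be the CIF value. C = FOB price + freight + 0.8% × C
C − 0.8% × C = 63292.19 + 8128.76
0.992 × C = 71420.95
C = 71420.95 / 0.992 = 71996.93
Insurance premium = 0.8% × 71996.93 = 575.98
Import duty = 71996.93 × 20.9% = 15047.36

CIF value: CNY 71996.93; import duty: CNY 15047.36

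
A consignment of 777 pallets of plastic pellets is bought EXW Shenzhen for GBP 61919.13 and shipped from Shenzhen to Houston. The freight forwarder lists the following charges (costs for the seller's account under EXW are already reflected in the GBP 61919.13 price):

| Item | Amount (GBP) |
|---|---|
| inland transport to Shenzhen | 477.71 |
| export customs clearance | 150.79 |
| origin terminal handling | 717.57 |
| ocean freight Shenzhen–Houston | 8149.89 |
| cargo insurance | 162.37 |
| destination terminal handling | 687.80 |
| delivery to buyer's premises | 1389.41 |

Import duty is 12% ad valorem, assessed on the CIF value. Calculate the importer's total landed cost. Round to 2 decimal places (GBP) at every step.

Total landed cost: GBP 82243.97

EXW: the seller makes goods available at their premises; the buyer bears all onward costs.
CIF value = EXW price + inland to port + export clearance + origin terminal + freight + insurance = 61919.13 + 477.71 + 150.79 + 717.57 + 8149.89 + 162.37 = 71577.46
Import duty = 71577.46 × 12% = 8589.30
Buyer bears: inland to port 477.71 + export clearance 150.79 + origin terminal 717.57 + freight 8149.89 + insurance 162.37 + destination terminal 687.80 + delivery 1389.41 + duty 8589.30 = 20324.84
Landed cost = invoice 61919.13 + 20324.84 = 82243.97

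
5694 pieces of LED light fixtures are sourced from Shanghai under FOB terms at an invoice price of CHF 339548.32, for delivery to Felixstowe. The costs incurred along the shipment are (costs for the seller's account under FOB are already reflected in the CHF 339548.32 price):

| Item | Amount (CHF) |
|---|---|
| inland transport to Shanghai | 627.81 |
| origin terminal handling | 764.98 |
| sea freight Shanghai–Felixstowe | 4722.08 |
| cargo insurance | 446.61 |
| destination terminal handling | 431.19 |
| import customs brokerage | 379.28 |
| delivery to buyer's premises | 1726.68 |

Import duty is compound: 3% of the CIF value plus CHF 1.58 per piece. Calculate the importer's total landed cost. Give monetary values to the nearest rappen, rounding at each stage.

Total landed cost: CHF 366592.19

FOB: the seller bears costs until goods are on board at the origin port; the buyer bears freight, insurance and all costs thereafter.
Already in the invoice (seller's account under FOB): inland to port, origin terminal — exclude.
CIF value = FOB price + freight + insurance = 339548.32 + 4722.08 + 446.61 = 344717.01
Ad valorem component: 344717.01 × 3% = 10341.51
Specific component: 5694 × 1.58 = 8996.52
Import duty = 10341.51 + 8996.52 = 19338.03
Buyer bears: freight 4722.08 + insurance 446.61 + destination terminal 431.19 + brokerage 379.28 + delivery 1726.68 + duty 19338.03 = 27043.87
Landed cost = invoice 339548.32 + 27043.87 = 366592.19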